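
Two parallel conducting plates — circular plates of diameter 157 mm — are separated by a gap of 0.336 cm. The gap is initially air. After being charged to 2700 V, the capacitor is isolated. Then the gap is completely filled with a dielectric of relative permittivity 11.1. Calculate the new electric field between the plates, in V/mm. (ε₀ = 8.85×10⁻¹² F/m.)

A = π(157/2 mm)² = 1.94×10⁻² m².
Initially C₁ = ε₀A/d = 8.85×10⁻¹² × 1.94×10⁻² / 3.36×10⁻³ = 5.10×10⁻¹¹ F.
E₁ = 8.04×10⁵ V/m.
Isolated ⇒ Q is held fixed. V₂ = Q/C₂ = V₁/11.1; E = V/d, so E₂/E₁ = (V₂/V₁)(d₁/d₂) = 0.0901.
E₂ = 0.0901 × 8.04×10⁵ = 7.24×10⁴ V/m.

72.4 V/mm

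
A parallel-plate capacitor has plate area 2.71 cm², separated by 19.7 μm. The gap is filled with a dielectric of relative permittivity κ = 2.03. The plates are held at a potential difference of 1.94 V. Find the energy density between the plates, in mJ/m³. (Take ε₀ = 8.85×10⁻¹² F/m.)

E = V/d = 1.94 / 1.97×10⁻⁵ = 9.85×10⁴ V/m.
u = ½κε₀E² = ½ × 2.03 × 8.85×10⁻¹² × (9.85×10⁴)² = 8.71×10⁻² J/m³.

u ≈ 87.1 mJ/m³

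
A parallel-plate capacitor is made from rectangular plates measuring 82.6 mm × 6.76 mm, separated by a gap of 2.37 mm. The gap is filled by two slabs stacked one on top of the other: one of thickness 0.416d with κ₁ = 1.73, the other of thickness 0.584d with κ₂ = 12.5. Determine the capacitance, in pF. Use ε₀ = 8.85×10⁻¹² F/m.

A = 82.6 × 6.76 mm² = 5.58×10⁻⁴ m².
Stacked slabs ⇒ two capacitors in series, each with the full plate area.
C₁ = κ₁ε₀A/d₁ = 1.73 × 8.85×10⁻¹² × 5.58×10⁻⁴ / 9.86×10⁻⁴ = 8.67×10⁻¹² F.
C₂ = κ₂ε₀A/d₂ = 12.5 × 8.85×10⁻¹² × 5.58×10⁻⁴ / 1.38×10⁻³ = 4.46×10⁻¹¹ F.
C = (1/C₁ + 1/C₂)⁻¹ = 7.26×10⁻¹² F.

C ≈ 7.26 pF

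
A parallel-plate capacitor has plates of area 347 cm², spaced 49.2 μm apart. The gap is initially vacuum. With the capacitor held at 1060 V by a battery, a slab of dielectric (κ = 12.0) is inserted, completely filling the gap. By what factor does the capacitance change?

C = κε₀A/d scales with κ, so C₂/C₁ = κ = 12.0.

C₂/C₁ ≈ 12.0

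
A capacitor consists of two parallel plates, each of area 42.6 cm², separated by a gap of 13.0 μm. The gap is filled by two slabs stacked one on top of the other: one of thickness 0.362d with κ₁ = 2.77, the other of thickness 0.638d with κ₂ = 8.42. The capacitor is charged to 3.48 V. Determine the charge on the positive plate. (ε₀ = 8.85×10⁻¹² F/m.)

A = 42.6 cm² = 4.26×10⁻³ m².
Stacked slabs ⇒ two capacitors in series, each with the full plate area.
C₁ = κ₁ε₀A/d₁ = 2.77 × 8.85×10⁻¹² × 4.26×10⁻³ / 4.71×10⁻⁶ = 2.22×10⁻⁸ F.
C₂ = κ₂ε₀A/d₂ = 8.42 × 8.85×10⁻¹² × 4.26×10⁻³ / 8.29×10⁻⁶ = 3.83×10⁻⁸ F.
C = (1/C₁ + 1/C₂)⁻¹ = 1.40×10⁻⁸ F.
Q = CV = 1.40×10⁻⁸ × 3.48 = 4.89×10⁻⁸ C.

48.9 nC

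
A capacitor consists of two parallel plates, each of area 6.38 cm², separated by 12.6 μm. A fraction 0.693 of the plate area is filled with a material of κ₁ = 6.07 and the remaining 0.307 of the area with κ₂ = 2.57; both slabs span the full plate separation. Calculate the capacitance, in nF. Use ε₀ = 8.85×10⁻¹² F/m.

A = 6.38 cm² = 6.38×10⁻⁴ m².
Side-by-side slabs ⇒ two capacitors in parallel, each spanning the full gap.
C₁ = κ₁ε₀A₁/d = 6.07 × 8.85×10⁻¹² × 4.42×10⁻⁴ / 1.26×10⁻⁵ = 1.89×10⁻⁹ F.
C₂ = κ₂ε₀A₂/d = 2.57 × 8.85×10⁻¹² × 1.96×10⁻⁴ / 1.26×10⁻⁵ = 3.54×10⁻¹⁰ F.
C = C₁ + C₂ = 2.24×10⁻⁹ F.

2.24 nF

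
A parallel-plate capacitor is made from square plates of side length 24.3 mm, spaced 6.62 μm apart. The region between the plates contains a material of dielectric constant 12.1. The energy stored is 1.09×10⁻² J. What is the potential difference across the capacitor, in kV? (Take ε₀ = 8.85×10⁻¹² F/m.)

A = (24.3 mm)² = 5.90×10⁻⁴ m².
C = κε₀A/d = 12.1 × 8.85×10⁻¹² × 5.90×10⁻⁴ / 6.62×10⁻⁶ = 9.55×10⁻⁹ F.
V = √(2U/C) = √(2 × 1.09×10⁻² / 9.55×10⁻⁹) = 1.51×10³ V.

V ≈ 1.51 kV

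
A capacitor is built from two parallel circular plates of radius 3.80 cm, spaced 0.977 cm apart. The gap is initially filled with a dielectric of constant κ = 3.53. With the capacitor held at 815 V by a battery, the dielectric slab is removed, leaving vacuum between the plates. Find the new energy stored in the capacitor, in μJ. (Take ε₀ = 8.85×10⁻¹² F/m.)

U ≈ 1.36 μJ

A = π(3.80 cm)² = 4.54×10⁻³ m².
Initially C₁ = κε₀A/d = 3.53 × 8.85×10⁻¹² × 4.54×10⁻³ / 9.77×10⁻³ = 1.45×10⁻¹¹ F.
U₁ = 4.82×10⁻⁶ J.
Battery connected ⇒ V is held fixed. C₂ = 0.283 C₁ and U = ½CV², so U₂/U₁ = C₂/C₁ = 0.283.
U₂ = 0.283 × 4.82×10⁻⁶ = 1.36×10⁻⁶ J.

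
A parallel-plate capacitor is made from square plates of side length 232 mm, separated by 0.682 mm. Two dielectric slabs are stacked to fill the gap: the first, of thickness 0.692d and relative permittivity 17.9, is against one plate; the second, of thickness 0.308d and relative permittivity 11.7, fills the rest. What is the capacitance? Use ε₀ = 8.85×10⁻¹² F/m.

A = (232 mm)² = 5.38×10⁻² m².
Stacked slabs ⇒ two capacitors in series, each with the full plate area.
C₁ = κ₁ε₀A/d₁ = 17.9 × 8.85×10⁻¹² × 5.38×10⁻² / 4.72×10⁻⁴ = 1.81×10⁻⁸ F.
C₂ = κ₂ε₀A/d₂ = 11.7 × 8.85×10⁻¹² × 5.38×10⁻² / 2.10×10⁻⁴ = 2.65×10⁻⁸ F.
C = (1/C₁ + 1/C₂)⁻¹ = 1.07×10⁻⁸ F.

10.7 nF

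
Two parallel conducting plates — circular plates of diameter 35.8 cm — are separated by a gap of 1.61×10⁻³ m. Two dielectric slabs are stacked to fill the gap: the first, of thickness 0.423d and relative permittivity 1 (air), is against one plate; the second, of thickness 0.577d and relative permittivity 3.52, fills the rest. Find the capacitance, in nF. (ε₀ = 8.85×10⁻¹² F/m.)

A = π(35.8/2 cm)² = 0.101 m².
Stacked slabs ⇒ two capacitors in series, each with the full plate area.
C₁ = κ₁ε₀A/d₁ = 1.00 × 8.85×10⁻¹² × 0.101 / 6.81×10⁻⁴ = 1.31×10⁻⁹ F.
C₂ = κ₂ε₀A/d₂ = 3.52 × 8.85×10⁻¹² × 0.101 / 9.29×10⁻⁴ = 3.38×10⁻⁹ F.
C = (1/C₁ + 1/C₂)⁻¹ = 9.43×10⁻¹⁰ F.

C ≈ 0.943 nF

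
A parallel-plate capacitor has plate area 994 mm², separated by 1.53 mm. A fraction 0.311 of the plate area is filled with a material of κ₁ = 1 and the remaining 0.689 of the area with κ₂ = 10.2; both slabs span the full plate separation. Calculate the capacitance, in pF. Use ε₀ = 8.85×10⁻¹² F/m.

C ≈ 42.2 pF

A = 994 mm² = 9.94×10⁻⁴ m².
Side-by-side slabs ⇒ two capacitors in parallel, each spanning the full gap.
C₁ = κ₁ε₀A₁/d = 1.00 × 8.85×10⁻¹² × 3.09×10⁻⁴ / 1.53×10⁻³ = 1.79×10⁻¹² F.
C₂ = κ₂ε₀A₂/d = 10.2 × 8.85×10⁻¹² × 6.85×10⁻⁴ / 1.53×10⁻³ = 4.04×10⁻¹¹ F.
C = C₁ + C₂ = 4.22×10⁻¹¹ F.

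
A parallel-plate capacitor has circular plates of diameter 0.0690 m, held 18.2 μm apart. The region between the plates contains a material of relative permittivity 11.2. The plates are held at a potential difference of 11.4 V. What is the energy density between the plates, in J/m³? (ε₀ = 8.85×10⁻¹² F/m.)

19.4 J/m³

E = V/d = 11.4 / 1.82×10⁻⁵ = 6.26×10⁵ V/m.
u = ½κε₀E² = ½ × 11.2 × 8.85×10⁻¹² × (6.26×10⁵)² = 19.4 J/m³.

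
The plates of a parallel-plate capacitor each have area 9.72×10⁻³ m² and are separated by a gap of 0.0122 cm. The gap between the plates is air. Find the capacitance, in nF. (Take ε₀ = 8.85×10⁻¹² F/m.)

C = ε₀A/d = 8.85×10⁻¹² × 9.72×10⁻³ / 1.22×10⁻⁴ = 7.05×10⁻¹⁰ F.

C ≈ 0.705 nF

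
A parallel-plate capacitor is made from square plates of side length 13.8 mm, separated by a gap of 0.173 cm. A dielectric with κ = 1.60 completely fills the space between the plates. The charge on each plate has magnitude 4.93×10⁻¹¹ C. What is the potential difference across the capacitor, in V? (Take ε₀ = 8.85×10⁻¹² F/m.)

A = (13.8 mm)² = 1.90×10⁻⁴ m².
C = κε₀A/d = 1.60 × 8.85×10⁻¹² × 1.90×10⁻⁴ / 1.73×10⁻³ = 1.56×10⁻¹² F.
V = Q/C = 4.93×10⁻¹¹ / 1.56×10⁻¹² = 31.6 V.

31.6 V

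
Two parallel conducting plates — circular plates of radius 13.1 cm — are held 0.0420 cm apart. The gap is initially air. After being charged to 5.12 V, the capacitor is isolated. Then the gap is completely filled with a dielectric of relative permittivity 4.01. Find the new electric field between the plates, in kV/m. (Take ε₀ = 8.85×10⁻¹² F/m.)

3.04 kV/m

A = π(13.1 cm)² = 5.39×10⁻² m².
Initially C₁ = ε₀A/d = 8.85×10⁻¹² × 5.39×10⁻² / 4.20×10⁻⁴ = 1.14×10⁻⁹ F.
E₁ = 1.22×10⁴ V/m.
Isolated ⇒ Q is held fixed. V₂ = Q/C₂ = V₁/4.01; E = V/d, so E₂/E₁ = (V₂/V₁)(d₁/d₂) = 0.249.
E₂ = 0.249 × 1.22×10⁴ = 3.04×10³ V/m.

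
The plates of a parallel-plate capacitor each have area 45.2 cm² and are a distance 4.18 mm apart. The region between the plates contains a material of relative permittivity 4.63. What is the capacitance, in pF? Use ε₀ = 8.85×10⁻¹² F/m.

A = 45.2 cm² = 4.52×10⁻³ m².
C = κε₀A/d = 4.63 × 8.85×10⁻¹² × 4.52×10⁻³ / 4.18×10⁻³ = 4.43×10⁻¹¹ F.

C ≈ 44.3 pF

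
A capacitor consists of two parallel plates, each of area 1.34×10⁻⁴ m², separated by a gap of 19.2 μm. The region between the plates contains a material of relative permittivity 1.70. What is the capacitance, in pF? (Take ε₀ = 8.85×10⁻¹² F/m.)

C ≈ 105 pF

C = κε₀A/d = 1.70 × 8.85×10⁻¹² × 1.34×10⁻⁴ / 1.92×10⁻⁵ = 1.05×10⁻¹⁰ F.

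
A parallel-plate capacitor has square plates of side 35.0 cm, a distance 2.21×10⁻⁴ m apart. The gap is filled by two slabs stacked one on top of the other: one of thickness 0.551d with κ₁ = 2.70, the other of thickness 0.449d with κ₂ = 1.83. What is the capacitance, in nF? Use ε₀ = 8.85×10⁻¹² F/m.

10.9 nF

A = (35.0 cm)² = 0.123 m².
Stacked slabs ⇒ two capacitors in series, each with the full plate area.
C₁ = κ₁ε₀A/d₁ = 2.70 × 8.85×10⁻¹² × 0.123 / 1.22×10⁻⁴ = 2.40×10⁻⁸ F.
C₂ = κ₂ε₀A/d₂ = 1.83 × 8.85×10⁻¹² × 0.123 / 9.92×10⁻⁵ = 2.00×10⁻⁸ F.
C = (1/C₁ + 1/C₂)⁻¹ = 1.09×10⁻⁸ F.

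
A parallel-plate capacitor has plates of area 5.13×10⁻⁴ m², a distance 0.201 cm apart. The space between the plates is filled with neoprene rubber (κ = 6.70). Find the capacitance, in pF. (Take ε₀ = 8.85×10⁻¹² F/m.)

C = κε₀A/d = 6.70 × 8.85×10⁻¹² × 5.13×10⁻⁴ / 2.01×10⁻³ = 1.51×10⁻¹¹ F.

C ≈ 15.1 pF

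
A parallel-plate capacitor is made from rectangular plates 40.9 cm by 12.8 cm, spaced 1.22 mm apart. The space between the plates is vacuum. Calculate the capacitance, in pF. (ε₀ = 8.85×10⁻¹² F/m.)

380 pF

A = 40.9 × 12.8 cm² = 5.24×10⁻² m².
C = ε₀A/d = 8.85×10⁻¹² × 5.24×10⁻² / 1.22×10⁻³ = 3.80×10⁻¹⁰ F.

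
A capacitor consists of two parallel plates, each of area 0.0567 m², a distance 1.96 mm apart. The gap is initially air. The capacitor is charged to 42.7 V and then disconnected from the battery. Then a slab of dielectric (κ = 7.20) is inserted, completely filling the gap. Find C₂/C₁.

C₂/C₁ ≈ 7.20

C = κε₀A/d scales with κ, so C₂/C₁ = κ = 7.20.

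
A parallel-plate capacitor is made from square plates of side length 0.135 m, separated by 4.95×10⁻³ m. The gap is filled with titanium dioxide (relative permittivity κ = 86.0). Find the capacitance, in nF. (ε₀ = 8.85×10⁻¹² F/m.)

A = (0.135 m)² = 1.82×10⁻² m².
C = κε₀A/d = 86.0 × 8.85×10⁻¹² × 1.82×10⁻² / 4.95×10⁻³ = 2.80×10⁻⁹ F.

2.80 nF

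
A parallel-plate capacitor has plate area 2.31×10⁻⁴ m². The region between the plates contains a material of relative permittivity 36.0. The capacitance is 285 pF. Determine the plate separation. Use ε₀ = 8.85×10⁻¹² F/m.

d = κε₀A/C = 36.0 × 8.85×10⁻¹² × 2.31×10⁻⁴ / 2.85×10⁻¹⁰ = 2.58×10⁻⁴ m.

258 μm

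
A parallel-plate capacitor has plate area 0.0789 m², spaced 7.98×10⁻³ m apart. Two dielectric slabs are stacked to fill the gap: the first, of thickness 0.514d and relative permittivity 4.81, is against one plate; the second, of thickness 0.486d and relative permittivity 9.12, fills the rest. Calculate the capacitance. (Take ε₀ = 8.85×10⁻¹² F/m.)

C ≈ 0.546 nF

Stacked slabs ⇒ two capacitors in series, each with the full plate area.
C₁ = κ₁ε₀A/d₁ = 4.81 × 8.85×10⁻¹² × 7.89×10⁻² / 4.10×10⁻³ = 8.19×10⁻¹⁰ F.
C₂ = κ₂ε₀A/d₂ = 9.12 × 8.85×10⁻¹² × 7.89×10⁻² / 3.88×10⁻³ = 1.64×10⁻⁹ F.
C = (1/C₁ + 1/C₂)⁻¹ = 5.46×10⁻¹⁰ F.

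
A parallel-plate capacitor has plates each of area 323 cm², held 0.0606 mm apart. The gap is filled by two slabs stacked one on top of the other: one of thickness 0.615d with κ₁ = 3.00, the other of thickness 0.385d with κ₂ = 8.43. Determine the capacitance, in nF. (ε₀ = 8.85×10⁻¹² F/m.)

C ≈ 18.8 nF

A = 323 cm² = 3.23×10⁻² m².
Stacked slabs ⇒ two capacitors in series, each with the full plate area.
C₁ = κ₁ε₀A/d₁ = 3.00 × 8.85×10⁻¹² × 3.23×10⁻² / 3.73×10⁻⁵ = 2.30×10⁻⁸ F.
C₂ = κ₂ε₀A/d₂ = 8.43 × 8.85×10⁻¹² × 3.23×10⁻² / 2.33×10⁻⁵ = 1.03×10⁻⁷ F.
C = (1/C₁ + 1/C₂)⁻¹ = 1.88×10⁻⁸ F.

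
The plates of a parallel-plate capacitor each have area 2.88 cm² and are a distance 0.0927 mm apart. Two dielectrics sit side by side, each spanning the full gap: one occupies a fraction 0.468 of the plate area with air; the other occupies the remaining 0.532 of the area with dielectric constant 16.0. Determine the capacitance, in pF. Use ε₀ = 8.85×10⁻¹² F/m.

247 pF

A = 2.88 cm² = 2.88×10⁻⁴ m².
Side-by-side slabs ⇒ two capacitors in parallel, each spanning the full gap.
C₁ = κ₁ε₀A₁/d = 1.00 × 8.85×10⁻¹² × 1.35×10⁻⁴ / 9.27×10⁻⁵ = 1.29×10⁻¹¹ F.
C₂ = κ₂ε₀A₂/d = 16.0 × 8.85×10⁻¹² × 1.53×10⁻⁴ / 9.27×10⁻⁵ = 2.34×10⁻¹⁰ F.
C = C₁ + C₂ = 2.47×10⁻¹⁰ F.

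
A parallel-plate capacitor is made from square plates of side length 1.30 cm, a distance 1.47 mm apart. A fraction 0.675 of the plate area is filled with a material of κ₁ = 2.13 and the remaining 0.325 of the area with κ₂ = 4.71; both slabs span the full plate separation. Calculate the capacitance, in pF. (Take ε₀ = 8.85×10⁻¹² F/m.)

A = (1.30 cm)² = 1.69×10⁻⁴ m².
Side-by-side slabs ⇒ two capacitors in parallel, each spanning the full gap.
C₁ = κ₁ε₀A₁/d = 2.13 × 8.85×10⁻¹² × 1.14×10⁻⁴ / 1.47×10⁻³ = 1.46×10⁻¹² F.
C₂ = κ₂ε₀A₂/d = 4.71 × 8.85×10⁻¹² × 5.49×10⁻⁵ / 1.47×10⁻³ = 1.56×10⁻¹² F.
C = C₁ + C₂ = 3.02×10⁻¹² F.

C ≈ 3.02 pF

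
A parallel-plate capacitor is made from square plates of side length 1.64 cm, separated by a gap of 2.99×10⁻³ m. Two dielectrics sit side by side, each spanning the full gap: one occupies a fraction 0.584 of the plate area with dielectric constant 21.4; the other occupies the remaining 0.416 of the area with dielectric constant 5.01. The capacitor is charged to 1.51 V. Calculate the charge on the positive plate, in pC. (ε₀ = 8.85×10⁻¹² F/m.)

17.5 pC

A = (1.64 cm)² = 2.69×10⁻⁴ m².
Side-by-side slabs ⇒ two capacitors in parallel, each spanning the full gap.
C₁ = κ₁ε₀A₁/d = 21.4 × 8.85×10⁻¹² × 1.57×10⁻⁴ / 2.99×10⁻³ = 9.95×10⁻¹² F.
C₂ = κ₂ε₀A₂/d = 5.01 × 8.85×10⁻¹² × 1.12×10⁻⁴ / 2.99×10⁻³ = 1.66×10⁻¹² F.
C = C₁ + C₂ = 1.16×10⁻¹¹ F.
Q = CV = 1.16×10⁻¹¹ × 1.51 = 1.75×10⁻¹¹ C.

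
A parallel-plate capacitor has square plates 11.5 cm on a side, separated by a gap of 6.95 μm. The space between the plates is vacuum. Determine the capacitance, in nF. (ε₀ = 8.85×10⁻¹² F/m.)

A = (11.5 cm)² = 1.32×10⁻² m².
C = ε₀A/d = 8.85×10⁻¹² × 1.32×10⁻² / 6.95×10⁻⁶ = 1.68×10⁻⁸ F.

C ≈ 16.8 nF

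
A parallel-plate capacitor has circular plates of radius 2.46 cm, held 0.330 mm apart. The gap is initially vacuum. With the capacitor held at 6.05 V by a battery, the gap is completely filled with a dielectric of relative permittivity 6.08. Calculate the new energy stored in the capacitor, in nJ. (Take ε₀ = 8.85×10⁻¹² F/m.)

U ≈ 5.67 nJ

A = π(2.46 cm)² = 1.90×10⁻³ m².
Initially C₁ = ε₀A/d = 8.85×10⁻¹² × 1.90×10⁻³ / 3.30×10⁻⁴ = 5.10×10⁻¹¹ F.
U₁ = 9.33×10⁻¹⁰ J.
Battery connected ⇒ V is held fixed. C₂ = 6.08 C₁ and U = ½CV², so U₂/U₁ = C₂/C₁ = 6.08.
U₂ = 6.08 × 9.33×10⁻¹⁰ = 5.67×10⁻⁹ J.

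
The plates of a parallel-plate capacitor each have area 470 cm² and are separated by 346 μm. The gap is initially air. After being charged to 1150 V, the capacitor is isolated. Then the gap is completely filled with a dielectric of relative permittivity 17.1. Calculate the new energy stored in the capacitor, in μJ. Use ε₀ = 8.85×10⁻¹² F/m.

U ≈ 46.5 μJ

A = 470 cm² = 4.70×10⁻² m².
Initially C₁ = ε₀A/d = 8.85×10⁻¹² × 4.70×10⁻² / 3.46×10⁻⁴ = 1.20×10⁻⁹ F.
U₁ = 7.95×10⁻⁴ J.
Isolated ⇒ Q is held fixed. C₂ = 17.1 C₁ and U = Q²/(2C), so U₂/U₁ = C₁/C₂ = 0.0585.
U₂ = 0.0585 × 7.95×10⁻⁴ = 4.65×10⁻⁵ J.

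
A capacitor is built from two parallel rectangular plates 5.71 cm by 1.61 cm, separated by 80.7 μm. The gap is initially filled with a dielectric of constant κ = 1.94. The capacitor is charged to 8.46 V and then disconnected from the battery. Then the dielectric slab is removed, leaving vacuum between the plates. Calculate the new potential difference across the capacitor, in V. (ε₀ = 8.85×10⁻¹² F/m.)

A = 5.71 × 1.61 cm² = 9.19×10⁻⁴ m².
Initially C₁ = κε₀A/d = 1.94 × 8.85×10⁻¹² × 9.19×10⁻⁴ / 8.07×10⁻⁵ = 1.96×10⁻¹⁰ F.
V₁ = 8.46 V.
Isolated ⇒ Q is held fixed. C₂ = 0.515 C₁ and V = Q/C, so V₂/V₁ = C₁/C₂ = 1.94.
V₂ = 1.94 × 8.46 = 16.4 V.

V ≈ 16.4 V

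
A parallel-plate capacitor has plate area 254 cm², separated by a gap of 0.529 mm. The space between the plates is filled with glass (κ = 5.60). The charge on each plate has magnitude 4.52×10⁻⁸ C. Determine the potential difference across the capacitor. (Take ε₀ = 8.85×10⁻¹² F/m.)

19.0 V

A = 254 cm² = 2.54×10⁻² m².
C = κε₀A/d = 5.60 × 8.85×10⁻¹² × 2.54×10⁻² / 5.29×10⁻⁴ = 2.38×10⁻⁹ F.
V = Q/C = 4.52×10⁻⁸ / 2.38×10⁻⁹ = 19.0 V.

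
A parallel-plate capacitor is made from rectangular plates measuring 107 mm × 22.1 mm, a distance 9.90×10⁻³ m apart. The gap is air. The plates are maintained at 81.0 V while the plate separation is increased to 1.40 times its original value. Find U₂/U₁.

Battery connected ⇒ V is held fixed.
C₂ = 0.714 C₁ and U = ½CV², so U₂/U₁ = C₂/C₁ = 0.714.

0.714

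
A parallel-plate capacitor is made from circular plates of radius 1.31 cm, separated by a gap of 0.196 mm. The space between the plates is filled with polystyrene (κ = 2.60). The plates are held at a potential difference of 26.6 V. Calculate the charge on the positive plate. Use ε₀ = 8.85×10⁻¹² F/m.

1.68 nC

A = π(1.31 cm)² = 5.39×10⁻⁴ m².
C = κε₀A/d = 2.60 × 8.85×10⁻¹² × 5.39×10⁻⁴ / 1.96×10⁻⁴ = 6.33×10⁻¹¹ F.
Q = CV = 6.33×10⁻¹¹ × 26.6 = 1.68×10⁻⁹ C.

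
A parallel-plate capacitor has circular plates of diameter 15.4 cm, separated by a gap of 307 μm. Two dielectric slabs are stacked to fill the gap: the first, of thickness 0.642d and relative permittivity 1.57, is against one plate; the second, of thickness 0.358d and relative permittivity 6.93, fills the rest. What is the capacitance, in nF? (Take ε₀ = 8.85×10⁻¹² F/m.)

A = π(15.4/2 cm)² = 1.86×10⁻² m².
Stacked slabs ⇒ two capacitors in series, each with the full plate area.
C₁ = κ₁ε₀A/d₁ = 1.57 × 8.85×10⁻¹² × 1.86×10⁻² / 1.97×10⁻⁴ = 1.31×10⁻⁹ F.
C₂ = κ₂ε₀A/d₂ = 6.93 × 8.85×10⁻¹² × 1.86×10⁻² / 1.10×10⁻⁴ = 1.04×10⁻⁸ F.
C = (1/C₁ + 1/C₂)⁻¹ = 1.17×10⁻⁹ F.

C ≈ 1.17 nF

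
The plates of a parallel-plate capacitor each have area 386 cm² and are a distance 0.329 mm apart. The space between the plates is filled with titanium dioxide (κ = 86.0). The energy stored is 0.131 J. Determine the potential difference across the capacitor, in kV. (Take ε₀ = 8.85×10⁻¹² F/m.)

A = 386 cm² = 3.86×10⁻² m².
C = κε₀A/d = 86.0 × 8.85×10⁻¹² × 3.86×10⁻² / 3.29×10⁻⁴ = 8.93×10⁻⁸ F.
V = √(2U/C) = √(2 × 0.131 / 8.93×10⁻⁸) = 1.71×10³ V.

V ≈ 1.71 kV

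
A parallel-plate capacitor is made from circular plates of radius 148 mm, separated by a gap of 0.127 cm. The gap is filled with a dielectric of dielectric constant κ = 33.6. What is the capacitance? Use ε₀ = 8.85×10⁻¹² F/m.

C ≈ 16.1 nF

A = π(148 mm)² = 6.88×10⁻² m².
C = κε₀A/d = 33.6 × 8.85×10⁻¹² × 6.88×10⁻² / 1.27×10⁻³ = 1.61×10⁻⁸ F.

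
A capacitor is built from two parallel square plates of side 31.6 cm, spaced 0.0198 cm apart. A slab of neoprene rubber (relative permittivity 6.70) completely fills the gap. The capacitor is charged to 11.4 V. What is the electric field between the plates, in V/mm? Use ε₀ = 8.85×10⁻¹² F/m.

E = V/d = 11.4 / 1.98×10⁻⁴ = 5.76×10⁴ V/m.

E ≈ 57.6 V/mm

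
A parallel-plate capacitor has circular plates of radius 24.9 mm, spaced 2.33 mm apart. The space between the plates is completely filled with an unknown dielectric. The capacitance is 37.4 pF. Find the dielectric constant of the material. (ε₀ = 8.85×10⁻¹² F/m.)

5.06

A = π(24.9 mm)² = 1.95×10⁻³ m².
κ = Cd/(ε₀A) = 3.74×10⁻¹¹ × 2.33×10⁻³ / (8.85×10⁻¹² × 1.95×10⁻³) = 5.06.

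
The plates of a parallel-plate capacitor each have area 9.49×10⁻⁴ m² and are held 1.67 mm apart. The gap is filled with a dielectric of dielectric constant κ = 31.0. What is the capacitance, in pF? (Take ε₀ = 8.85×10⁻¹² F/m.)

C ≈ 156 pF

C = κε₀A/d = 31.0 × 8.85×10⁻¹² × 9.49×10⁻⁴ / 1.67×10⁻³ = 1.56×10⁻¹⁰ F.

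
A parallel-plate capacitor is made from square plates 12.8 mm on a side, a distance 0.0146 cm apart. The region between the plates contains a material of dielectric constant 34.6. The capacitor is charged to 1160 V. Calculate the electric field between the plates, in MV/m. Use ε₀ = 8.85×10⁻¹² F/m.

E = V/d = 1160 / 1.46×10⁻⁴ = 7.95×10⁶ V/m.

7.95 MV/m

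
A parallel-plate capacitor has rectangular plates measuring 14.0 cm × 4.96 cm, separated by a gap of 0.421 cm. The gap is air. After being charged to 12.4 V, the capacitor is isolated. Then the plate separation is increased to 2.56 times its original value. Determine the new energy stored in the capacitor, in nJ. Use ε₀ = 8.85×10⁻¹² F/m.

A = 14.0 × 4.96 cm² = 6.94×10⁻³ m².
Initially C₁ = ε₀A/d = 8.85×10⁻¹² × 6.94×10⁻³ / 4.21×10⁻³ = 1.46×10⁻¹¹ F.
U₁ = 1.12×10⁻⁹ J.
Isolated ⇒ Q is held fixed. C₂ = 0.391 C₁ and U = Q²/(2C), so U₂/U₁ = C₁/C₂ = 2.56.
U₂ = 2.56 × 1.12×10⁻⁹ = 2.87×10⁻⁹ J.

U ≈ 2.87 nJ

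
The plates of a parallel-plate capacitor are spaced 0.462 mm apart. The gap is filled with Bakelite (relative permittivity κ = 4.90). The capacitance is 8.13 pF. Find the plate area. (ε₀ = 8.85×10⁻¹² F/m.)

A = Cd/(κε₀) = 8.13×10⁻¹² × 4.62×10⁻⁴ / (4.90 × 8.85×10⁻¹²) = 8.66×10⁻⁵ m².

86.6 mm²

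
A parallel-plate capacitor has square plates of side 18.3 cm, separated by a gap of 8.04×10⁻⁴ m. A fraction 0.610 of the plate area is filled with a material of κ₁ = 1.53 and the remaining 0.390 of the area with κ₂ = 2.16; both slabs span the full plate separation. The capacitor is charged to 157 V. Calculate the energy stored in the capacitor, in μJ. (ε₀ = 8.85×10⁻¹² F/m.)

U ≈ 8.07 μJ

A = (18.3 cm)² = 3.35×10⁻² m².
Side-by-side slabs ⇒ two capacitors in parallel, each spanning the full gap.
C₁ = κ₁ε₀A₁/d = 1.53 × 8.85×10⁻¹² × 2.04×10⁻² / 8.04×10⁻⁴ = 3.44×10⁻¹⁰ F.
C₂ = κ₂ε₀A₂/d = 2.16 × 8.85×10⁻¹² × 1.31×10⁻² / 8.04×10⁻⁴ = 3.11×10⁻¹⁰ F.
C = C₁ + C₂ = 6.55×10⁻¹⁰ F.
U = ½CV² = ½ × 6.55×10⁻¹⁰ × (157)² = 8.07×10⁻⁶ J.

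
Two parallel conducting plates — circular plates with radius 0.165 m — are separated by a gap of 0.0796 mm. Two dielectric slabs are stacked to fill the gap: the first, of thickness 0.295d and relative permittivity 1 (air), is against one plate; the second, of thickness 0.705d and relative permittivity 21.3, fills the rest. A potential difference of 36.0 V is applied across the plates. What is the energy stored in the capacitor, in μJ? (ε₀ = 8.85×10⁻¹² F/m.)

18.8 μJ

A = π(0.165 m)² = 8.55×10⁻² m².
Stacked slabs ⇒ two capacitors in series, each with the full plate area.
C₁ = κ₁ε₀A/d₁ = 1.00 × 8.85×10⁻¹² × 8.55×10⁻² / 2.35×10⁻⁵ = 3.22×10⁻⁸ F.
C₂ = κ₂ε₀A/d₂ = 21.3 × 8.85×10⁻¹² × 8.55×10⁻² / 5.61×10⁻⁵ = 2.87×10⁻⁷ F.
C = (1/C₁ + 1/C₂)⁻¹ = 2.90×10⁻⁸ F.
U = ½CV² = ½ × 2.90×10⁻⁸ × (36.0)² = 1.88×10⁻⁵ J.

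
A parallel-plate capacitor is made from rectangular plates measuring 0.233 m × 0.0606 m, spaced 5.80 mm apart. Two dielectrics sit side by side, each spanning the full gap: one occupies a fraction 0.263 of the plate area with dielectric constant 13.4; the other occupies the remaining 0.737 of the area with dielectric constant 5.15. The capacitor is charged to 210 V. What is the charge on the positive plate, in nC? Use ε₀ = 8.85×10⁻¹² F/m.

33.1 nC

A = 0.233 × 0.0606 m² = 1.41×10⁻² m².
Side-by-side slabs ⇒ two capacitors in parallel, each spanning the full gap.
C₁ = κ₁ε₀A₁/d = 13.4 × 8.85×10⁻¹² × 3.71×10⁻³ / 5.80×10⁻³ = 7.59×10⁻¹¹ F.
C₂ = κ₂ε₀A₂/d = 5.15 × 8.85×10⁻¹² × 1.04×10⁻² / 5.80×10⁻³ = 8.18×10⁻¹¹ F.
C = C₁ + C₂ = 1.58×10⁻¹⁰ F.
Q = CV = 1.58×10⁻¹⁰ × 210 = 3.31×10⁻⁸ C.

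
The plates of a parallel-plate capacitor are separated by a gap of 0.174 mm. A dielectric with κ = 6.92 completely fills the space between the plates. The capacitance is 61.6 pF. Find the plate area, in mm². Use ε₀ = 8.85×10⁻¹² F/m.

175 mm²

A = Cd/(κε₀) = 6.16×10⁻¹¹ × 1.74×10⁻⁴ / (6.92 × 8.85×10⁻¹²) = 1.75×10⁻⁴ m².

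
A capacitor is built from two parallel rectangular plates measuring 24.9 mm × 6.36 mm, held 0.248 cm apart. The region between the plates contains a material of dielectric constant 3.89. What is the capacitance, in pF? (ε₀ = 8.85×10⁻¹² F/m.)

A = 24.9 × 6.36 mm² = 1.58×10⁻⁴ m².
C = κε₀A/d = 3.89 × 8.85×10⁻¹² × 1.58×10⁻⁴ / 2.48×10⁻³ = 2.20×10⁻¹² F.

C ≈ 2.20 pF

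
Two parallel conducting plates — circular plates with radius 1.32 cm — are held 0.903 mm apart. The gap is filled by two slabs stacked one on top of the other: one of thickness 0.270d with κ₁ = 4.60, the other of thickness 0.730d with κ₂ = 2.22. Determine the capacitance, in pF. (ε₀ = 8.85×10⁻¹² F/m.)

C ≈ 13.8 pF

A = π(1.32 cm)² = 5.47×10⁻⁴ m².
Stacked slabs ⇒ two capacitors in series, each with the full plate area.
C₁ = κ₁ε₀A/d₁ = 4.60 × 8.85×10⁻¹² × 5.47×10⁻⁴ / 2.44×10⁻⁴ = 9.14×10⁻¹¹ F.
C₂ = κ₂ε₀A/d₂ = 2.22 × 8.85×10⁻¹² × 5.47×10⁻⁴ / 6.59×10⁻⁴ = 1.63×10⁻¹¹ F.
C = (1/C₁ + 1/C₂)⁻¹ = 1.38×10⁻¹¹ F.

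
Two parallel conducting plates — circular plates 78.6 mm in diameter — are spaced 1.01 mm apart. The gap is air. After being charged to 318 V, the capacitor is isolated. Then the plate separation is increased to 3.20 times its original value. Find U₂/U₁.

Isolated ⇒ Q is held fixed.
C₂ = 0.312 C₁ and U = Q²/(2C), so U₂/U₁ = C₁/C₂ = 3.20.

U₂/U₁ ≈ 3.20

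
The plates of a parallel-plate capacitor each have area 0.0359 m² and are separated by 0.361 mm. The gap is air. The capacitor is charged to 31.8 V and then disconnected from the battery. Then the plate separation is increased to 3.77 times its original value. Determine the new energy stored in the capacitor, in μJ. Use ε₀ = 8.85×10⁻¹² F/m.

U ≈ 1.68 μJ

Initially C₁ = ε₀A/d = 8.85×10⁻¹² × 3.59×10⁻² / 3.61×10⁻⁴ = 8.80×10⁻¹⁰ F.
U₁ = 4.45×10⁻⁷ J.
Isolated ⇒ Q is held fixed. C₂ = 0.265 C₁ and U = Q²/(2C), so U₂/U₁ = C₁/C₂ = 3.77.
U₂ = 3.77 × 4.45×10⁻⁷ = 1.68×10⁻⁶ J.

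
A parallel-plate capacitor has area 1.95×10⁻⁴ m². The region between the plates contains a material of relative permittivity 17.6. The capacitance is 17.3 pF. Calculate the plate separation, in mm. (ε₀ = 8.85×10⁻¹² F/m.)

d = κε₀A/C = 17.6 × 8.85×10⁻¹² × 1.95×10⁻⁴ / 1.73×10⁻¹¹ = 1.76×10⁻³ m.

d ≈ 1.76 mm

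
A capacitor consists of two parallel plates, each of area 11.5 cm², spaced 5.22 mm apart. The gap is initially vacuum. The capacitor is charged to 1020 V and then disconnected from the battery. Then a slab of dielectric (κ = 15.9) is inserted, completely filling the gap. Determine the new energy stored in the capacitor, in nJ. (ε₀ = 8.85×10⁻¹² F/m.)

A = 11.5 cm² = 1.15×10⁻³ m².
Initially C₁ = ε₀A/d = 8.85×10⁻¹² × 1.15×10⁻³ / 5.22×10⁻³ = 1.95×10⁻¹² F.
U₁ = 1.01×10⁻⁶ J.
Isolated ⇒ Q is held fixed. C₂ = 15.9 C₁ and U = Q²/(2C), so U₂/U₁ = C₁/C₂ = 0.0629.
U₂ = 0.0629 × 1.01×10⁻⁶ = 6.38×10⁻⁸ J.

U ≈ 63.8 nJ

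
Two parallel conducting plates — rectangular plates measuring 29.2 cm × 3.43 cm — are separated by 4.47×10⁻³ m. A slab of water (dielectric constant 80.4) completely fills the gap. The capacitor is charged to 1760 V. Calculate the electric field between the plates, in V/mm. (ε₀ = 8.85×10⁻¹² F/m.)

E ≈ 394 V/mm

E = V/d = 1760 / 4.47×10⁻³ = 3.94×10⁵ V/m.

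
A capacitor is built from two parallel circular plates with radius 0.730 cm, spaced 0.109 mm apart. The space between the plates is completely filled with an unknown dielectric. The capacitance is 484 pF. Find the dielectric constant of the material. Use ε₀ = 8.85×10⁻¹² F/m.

κ ≈ 35.6

A = π(0.730 cm)² = 1.67×10⁻⁴ m².
κ = Cd/(ε₀A) = 4.84×10⁻¹⁰ × 1.09×10⁻⁴ / (8.85×10⁻¹² × 1.67×10⁻⁴) = 35.6.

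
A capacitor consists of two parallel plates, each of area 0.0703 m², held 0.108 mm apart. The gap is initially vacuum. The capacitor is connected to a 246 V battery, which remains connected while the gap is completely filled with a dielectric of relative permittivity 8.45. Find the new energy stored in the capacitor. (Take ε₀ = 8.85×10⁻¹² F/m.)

Initially C₁ = ε₀A/d = 8.85×10⁻¹² × 7.03×10⁻² / 1.08×10⁻⁴ = 5.76×10⁻⁹ F.
U₁ = 1.74×10⁻⁴ J.
Battery connected ⇒ V is held fixed. C₂ = 8.45 C₁ and U = ½CV², so U₂/U₁ = C₂/C₁ = 8.45.
U₂ = 8.45 × 1.74×10⁻⁴ = 1.47×10⁻³ J.

U ≈ 1.47 mJ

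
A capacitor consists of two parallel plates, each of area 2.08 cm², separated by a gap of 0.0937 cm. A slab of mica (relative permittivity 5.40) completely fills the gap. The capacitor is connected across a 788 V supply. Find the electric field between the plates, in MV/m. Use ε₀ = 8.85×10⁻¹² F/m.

E = V/d = 788 / 9.37×10⁻⁴ = 8.41×10⁵ V/m.

E ≈ 0.841 MV/m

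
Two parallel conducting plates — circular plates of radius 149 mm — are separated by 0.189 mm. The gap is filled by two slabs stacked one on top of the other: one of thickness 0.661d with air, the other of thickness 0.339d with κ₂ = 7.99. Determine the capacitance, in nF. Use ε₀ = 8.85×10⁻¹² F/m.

A = π(149 mm)² = 6.97×10⁻² m².
Stacked slabs ⇒ two capacitors in series, each with the full plate area.
C₁ = κ₁ε₀A/d₁ = 1.00 × 8.85×10⁻¹² × 6.97×10⁻² / 1.25×10⁻⁴ = 4.94×10⁻⁹ F.
C₂ = κ₂ε₀A/d₂ = 7.99 × 8.85×10⁻¹² × 6.97×10⁻² / 6.41×10⁻⁵ = 7.70×10⁻⁸ F.
C = (1/C₁ + 1/C₂)⁻¹ = 4.64×10⁻⁹ F.

4.64 nF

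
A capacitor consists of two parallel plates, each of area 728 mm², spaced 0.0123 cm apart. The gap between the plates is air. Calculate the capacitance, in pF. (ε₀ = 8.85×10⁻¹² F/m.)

C ≈ 52.4 pF

A = 728 mm² = 7.28×10⁻⁴ m².
C = ε₀A/d = 8.85×10⁻¹² × 7.28×10⁻⁴ / 1.23×10⁻⁴ = 5.24×10⁻¹¹ F.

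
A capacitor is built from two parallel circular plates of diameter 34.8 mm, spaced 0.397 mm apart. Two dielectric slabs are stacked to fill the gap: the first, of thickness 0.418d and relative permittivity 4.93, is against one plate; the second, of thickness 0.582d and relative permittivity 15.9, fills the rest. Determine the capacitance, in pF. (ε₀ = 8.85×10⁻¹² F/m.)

A = π(34.8/2 mm)² = 9.51×10⁻⁴ m².
Stacked slabs ⇒ two capacitors in series, each with the full plate area.
C₁ = κ₁ε₀A/d₁ = 4.93 × 8.85×10⁻¹² × 9.51×10⁻⁴ / 1.66×10⁻⁴ = 2.50×10⁻¹⁰ F.
C₂ = κ₂ε₀A/d₂ = 15.9 × 8.85×10⁻¹² × 9.51×10⁻⁴ / 2.31×10⁻⁴ = 5.79×10⁻¹⁰ F.
C = (1/C₁ + 1/C₂)⁻¹ = 1.75×10⁻¹⁰ F.

175 pF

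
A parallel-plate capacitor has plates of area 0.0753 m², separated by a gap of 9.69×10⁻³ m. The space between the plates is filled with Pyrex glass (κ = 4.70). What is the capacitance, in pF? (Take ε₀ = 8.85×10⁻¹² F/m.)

C = κε₀A/d = 4.70 × 8.85×10⁻¹² × 7.53×10⁻² / 9.69×10⁻³ = 3.23×10⁻¹⁰ F.

323 pF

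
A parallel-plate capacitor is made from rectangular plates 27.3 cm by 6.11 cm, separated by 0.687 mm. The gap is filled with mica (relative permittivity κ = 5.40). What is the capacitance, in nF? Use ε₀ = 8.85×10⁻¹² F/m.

A = 27.3 × 6.11 cm² = 1.67×10⁻² m².
C = κε₀A/d = 5.40 × 8.85×10⁻¹² × 1.67×10⁻² / 6.87×10⁻⁴ = 1.16×10⁻⁹ F.

C ≈ 1.16 nF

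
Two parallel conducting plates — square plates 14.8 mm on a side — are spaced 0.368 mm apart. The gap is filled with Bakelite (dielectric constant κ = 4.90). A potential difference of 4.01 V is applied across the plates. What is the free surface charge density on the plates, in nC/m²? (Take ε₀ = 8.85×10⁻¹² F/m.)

A = (14.8 mm)² = 2.19×10⁻⁴ m².
C = κε₀A/d = 4.90 × 8.85×10⁻¹² × 2.19×10⁻⁴ / 3.68×10⁻⁴ = 2.58×10⁻¹¹ F.
σ = Q/A = CV/A = 2.58×10⁻¹¹ × 4.01 / 2.19×10⁻⁴ = 4.73×10⁻⁷ C/m².

σ ≈ 473 nC/m²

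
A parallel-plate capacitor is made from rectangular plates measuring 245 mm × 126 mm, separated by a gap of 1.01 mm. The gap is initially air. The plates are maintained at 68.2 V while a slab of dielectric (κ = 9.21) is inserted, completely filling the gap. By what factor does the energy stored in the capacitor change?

U₂/U₁ ≈ 9.21

Battery connected ⇒ V is held fixed.
C₂ = 9.21 C₁ and U = ½CV², so U₂/U₁ = C₂/C₁ = 9.21.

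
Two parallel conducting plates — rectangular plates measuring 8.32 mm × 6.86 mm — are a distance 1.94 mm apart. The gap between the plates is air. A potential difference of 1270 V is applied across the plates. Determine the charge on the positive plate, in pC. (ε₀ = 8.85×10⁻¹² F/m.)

Q ≈ 331 pC

A = 8.32 × 6.86 mm² = 5.71×10⁻⁵ m².
C = ε₀A/d = 8.85×10⁻¹² × 5.71×10⁻⁵ / 1.94×10⁻³ = 2.60×10⁻¹³ F.
Q = CV = 2.60×10⁻¹³ × 1270 = 3.31×10⁻¹⁰ C.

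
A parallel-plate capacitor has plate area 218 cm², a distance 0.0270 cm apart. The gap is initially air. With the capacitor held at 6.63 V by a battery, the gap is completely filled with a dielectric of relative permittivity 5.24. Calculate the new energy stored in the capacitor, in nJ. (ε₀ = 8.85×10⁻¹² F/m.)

U ≈ 82.3 nJ

A = 218 cm² = 2.18×10⁻² m².
Initially C₁ = ε₀A/d = 8.85×10⁻¹² × 2.18×10⁻² / 2.70×10⁻⁴ = 7.15×10⁻¹⁰ F.
U₁ = 1.57×10⁻⁸ J.
Battery connected ⇒ V is held fixed. C₂ = 5.24 C₁ and U = ½CV², so U₂/U₁ = C₂/C₁ = 5.24.
U₂ = 5.24 × 1.57×10⁻⁸ = 8.23×10⁻⁸ J.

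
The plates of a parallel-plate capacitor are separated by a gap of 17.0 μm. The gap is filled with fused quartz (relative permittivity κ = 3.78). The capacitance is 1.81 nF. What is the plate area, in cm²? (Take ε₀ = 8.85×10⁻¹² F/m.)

A = Cd/(κε₀) = 1.81×10⁻⁹ × 1.70×10⁻⁵ / (3.78 × 8.85×10⁻¹²) = 9.20×10⁻⁴ m².

A ≈ 9.20 cm²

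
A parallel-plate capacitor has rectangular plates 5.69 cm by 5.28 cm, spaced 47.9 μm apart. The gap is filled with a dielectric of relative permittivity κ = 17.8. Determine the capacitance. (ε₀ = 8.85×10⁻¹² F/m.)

C ≈ 9.88 nF

A = 5.69 × 5.28 cm² = 3.00×10⁻³ m².
C = κε₀A/d = 17.8 × 8.85×10⁻¹² × 3.00×10⁻³ / 4.79×10⁻⁵ = 9.88×10⁻⁹ F.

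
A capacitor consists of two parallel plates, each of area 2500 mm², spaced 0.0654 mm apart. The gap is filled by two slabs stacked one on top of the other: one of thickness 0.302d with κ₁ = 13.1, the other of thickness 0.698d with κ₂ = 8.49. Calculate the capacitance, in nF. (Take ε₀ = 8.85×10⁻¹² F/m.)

C ≈ 3.21 nF

A = 2500 mm² = 2.50×10⁻³ m².
Stacked slabs ⇒ two capacitors in series, each with the full plate area.
C₁ = κ₁ε₀A/d₁ = 13.1 × 8.85×10⁻¹² × 2.50×10⁻³ / 1.98×10⁻⁵ = 1.47×10⁻⁸ F.
C₂ = κ₂ε₀A/d₂ = 8.49 × 8.85×10⁻¹² × 2.50×10⁻³ / 4.56×10⁻⁵ = 4.11×10⁻⁹ F.
C = (1/C₁ + 1/C₂)⁻¹ = 3.21×10⁻⁹ F.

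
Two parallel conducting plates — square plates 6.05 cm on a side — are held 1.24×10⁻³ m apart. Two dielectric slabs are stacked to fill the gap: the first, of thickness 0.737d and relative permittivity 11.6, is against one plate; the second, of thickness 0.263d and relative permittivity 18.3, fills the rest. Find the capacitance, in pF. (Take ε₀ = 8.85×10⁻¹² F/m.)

A = (6.05 cm)² = 3.66×10⁻³ m².
Stacked slabs ⇒ two capacitors in series, each with the full plate area.
C₁ = κ₁ε₀A/d₁ = 11.6 × 8.85×10⁻¹² × 3.66×10⁻³ / 9.14×10⁻⁴ = 4.11×10⁻¹⁰ F.
C₂ = κ₂ε₀A/d₂ = 18.3 × 8.85×10⁻¹² × 3.66×10⁻³ / 3.26×10⁻⁴ = 1.82×10⁻⁹ F.
C = (1/C₁ + 1/C₂)⁻¹ = 3.35×10⁻¹⁰ F.

C ≈ 335 pF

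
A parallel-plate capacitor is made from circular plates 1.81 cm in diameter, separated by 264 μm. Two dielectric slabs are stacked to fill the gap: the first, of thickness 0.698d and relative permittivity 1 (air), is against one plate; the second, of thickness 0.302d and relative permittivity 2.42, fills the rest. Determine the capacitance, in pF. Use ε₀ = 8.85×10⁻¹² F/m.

C ≈ 10.5 pF

A = π(1.81/2 cm)² = 2.57×10⁻⁴ m².
Stacked slabs ⇒ two capacitors in series, each with the full plate area.
C₁ = κ₁ε₀A/d₁ = 1.00 × 8.85×10⁻¹² × 2.57×10⁻⁴ / 1.84×10⁻⁴ = 1.24×10⁻¹¹ F.
C₂ = κ₂ε₀A/d₂ = 2.42 × 8.85×10⁻¹² × 2.57×10⁻⁴ / 7.97×10⁻⁵ = 6.91×10⁻¹¹ F.
C = (1/C₁ + 1/C₂)⁻¹ = 1.05×10⁻¹¹ F.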